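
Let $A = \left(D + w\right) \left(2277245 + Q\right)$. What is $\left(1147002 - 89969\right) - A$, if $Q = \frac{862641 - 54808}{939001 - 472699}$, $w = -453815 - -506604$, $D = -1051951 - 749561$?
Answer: $\frac{1856942701317515995}{466302} \approx 3.9823 \cdot 10^{12}$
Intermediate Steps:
$D = -1801512$ ($D = -1051951 - 749561 = -1801512$)
$w = 52789$ ($w = -453815 + 506604 = 52789$)
$Q = \frac{807833}{466302} \approx 1.7324$
$A = - \frac{1856942208420914029}{466302}$ ($A = \left(-1801512 + 52789\right) \left(2277245 + \frac{807833}{466302}\right) = \left(-1748723\right) \frac{1061884705823}{466302} = - \frac{1856942208420914029}{466302} \approx -3.9823 \cdot 10^{12}$)
$\left(1147002 - 89969\right) - A = \left(1147002 - 89969\right) - - \frac{1856942208420914029}{466302} = \left(1147002 - 89969\right) + \frac{1856942208420914029}{466302} = 1057033 + \frac{1856942208420914029}{466302} = \frac{1856942701317515995}{466302}$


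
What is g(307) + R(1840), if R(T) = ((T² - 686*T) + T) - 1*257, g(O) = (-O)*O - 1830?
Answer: 2028864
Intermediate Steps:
g(O) = -1830 - O² (g(O) = -O² - 1830 = -1830 - O²)
R(T) = -257 + T² - 685*T (R(T) = (T² - 685*T) - 257 = -257 + T² - 685*T)
g(307) + R(1840) = (-1830 - 1*307²) + (-257 + 1840² - 685*1840) = (-1830 - 1*94249) + (-257 + 3385600 - 1260400) = (-1830 - 94249) + 2124943 = -96079 + 2124943 = 2028864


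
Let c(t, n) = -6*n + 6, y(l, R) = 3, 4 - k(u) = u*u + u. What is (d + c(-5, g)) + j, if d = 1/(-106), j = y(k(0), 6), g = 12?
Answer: -6679/106 ≈ -63.009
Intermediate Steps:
k(u) = 4 - u - u**2 (k(u) = 4 - (u*u + u) = 4 - (u**2 + u) = 4 - (u + u**2) = 4 + (-u - u**2) = 4 - u - u**2)
c(t, n) = 6 - 6*n
j = 3
d = -1/106 ≈ -0.0094340
(d + c(-5, g)) + j = (-1/106 + (6 - 6*12)) + 3 = (-1/106 + (6 - 72)) + 3 = (-1/106 - 66) + 3 = -6997/106 + 3 = -6679/106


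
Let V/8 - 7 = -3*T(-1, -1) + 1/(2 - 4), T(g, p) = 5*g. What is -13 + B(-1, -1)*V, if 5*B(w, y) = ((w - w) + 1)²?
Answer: 107/5 ≈ 21.400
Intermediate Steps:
B(w, y) = ⅕ (B(w, y) = ((w - w) + 1)²/5 = (0 + 1)²/5 = (⅕)*1² = (⅕)*1 = ⅕)
V = 172 (V = 56 + 8*(-15*(-1) + 1/(2 - 4)) = 56 + 8*(-3*(-5) + 1/(-2)) = 56 + 8*(15 - ½) = 56 + 8*(29/2) = 56 + 116 = 172)
-13 + B(-1, -1)*V = -13 + (⅕)*172 = -13 + 172/5 = 107/5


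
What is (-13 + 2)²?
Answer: 121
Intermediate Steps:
(-13 + 2)² = (-11)² = 121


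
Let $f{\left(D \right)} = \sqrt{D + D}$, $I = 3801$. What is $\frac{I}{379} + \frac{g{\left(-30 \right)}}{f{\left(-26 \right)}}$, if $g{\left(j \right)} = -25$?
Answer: $\frac{3801}{379} + \frac{25 i \sqrt{13}}{26} \approx 10.029 + 3.4669 i$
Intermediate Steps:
$f{\left(D \right)} = \sqrt{2} \sqrt{D}$ ($f{\left(D \right)} = \sqrt{2 D} = \sqrt{2} \sqrt{D}$)
$\frac{I}{379} + \frac{g{\left(-30 \right)}}{f{\left(-26 \right)}} = \frac{3801}{379} - \frac{25}{\sqrt{2} \sqrt{-26}} = 3801 \cdot \frac{1}{379} - \frac{25}{\sqrt{2} i \sqrt{26}} = \frac{3801}{379} - \frac{25}{2 i \sqrt{13}} = \frac{3801}{379} - 25 \left(- \frac{i \sqrt{13}}{26}\right) = \frac{3801}{379} + \frac{25 i \sqrt{13}}{26}$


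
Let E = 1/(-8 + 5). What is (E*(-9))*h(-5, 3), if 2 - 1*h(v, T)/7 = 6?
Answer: -84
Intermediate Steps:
h(v, T) = -28 (h(v, T) = 14 - 7*6 = 14 - 42 = -28)
E = -1/3 (E = 1/(-3) = -1/3 ≈ -0.33333)
(E*(-9))*h(-5, 3) = -1/3*(-9)*(-28) = 3*(-28) = -84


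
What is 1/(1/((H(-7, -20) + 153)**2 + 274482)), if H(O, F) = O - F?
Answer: 302038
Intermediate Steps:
1/(1/((H(-7, -20) + 153)**2 + 274482)) = 1/(1/(((-7 - 1*(-20)) + 153)**2 + 274482)) = 1/(1/(((-7 + 20) + 153)**2 + 274482)) = 1/(1/((13 + 153)**2 + 274482)) = 1/(1/(166**2 + 274482)) = 1/(1/(27556 + 274482)) = 1/(1/302038) = 302038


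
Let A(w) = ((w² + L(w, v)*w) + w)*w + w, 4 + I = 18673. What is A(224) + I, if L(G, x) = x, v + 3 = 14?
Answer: 11860429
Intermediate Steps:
v = 11 (v = -3 + 14 = 11)
I = 18669 (I = -4 + 18673 = 18669)
A(w) = w + w*(w² + 12*w) (A(w) = ((w² + 11*w) + w)*w + w = (w² + 12*w)*w + w = w*(w² + 12*w) + w = w + w*(w² + 12*w))
A(224) + I = 224*(1 + 224² + 12*224) + 18669 = 224*(1 + 50176 + 2688) + 18669 = 224*52865 + 18669 = 11841760 + 18669 = 11860429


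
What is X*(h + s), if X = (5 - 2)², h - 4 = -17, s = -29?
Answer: -378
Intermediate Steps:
h = -13 (h = 4 - 17 = -13)
X = 9 (X = 3² = 9)
X*(h + s) = 9*(-13 - 29) = 9*(-42) = -378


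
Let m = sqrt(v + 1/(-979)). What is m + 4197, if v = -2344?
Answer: 4197 + I*sqrt(2246586683)/979 ≈ 4197.0 + 48.415*I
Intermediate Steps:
m = I*sqrt(2246586683)/979 (m = sqrt(-2344 + 1/(-979)) = sqrt(-2344 - 1/979) = sqrt(-2294777/979) = I*sqrt(2246586683)/979 ≈ 48.415*I)
m + 4197 = I*sqrt(2246586683)/979 + 4197 = 4197 + I*sqrt(2246586683)/979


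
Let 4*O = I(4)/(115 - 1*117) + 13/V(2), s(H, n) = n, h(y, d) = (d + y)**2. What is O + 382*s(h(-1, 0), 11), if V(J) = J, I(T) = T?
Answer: 33625/8 ≈ 4203.1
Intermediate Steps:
O = 9/8 (O = (4/(115 - 1*117) + 13/2)/4 = (4/(115 - 117) + 13*(1/2))/4 = (4/(-2) + 13/2)/4 = (4*(-1/2) + 13/2)/4 = (-2 + 13/2)/4 = (1/4)*(9/2) = 9/8 ≈ 1.1250)
O + 382*s(h(-1, 0), 11) = 9/8 + 382*11 = 9/8 + 4202 = 33625/8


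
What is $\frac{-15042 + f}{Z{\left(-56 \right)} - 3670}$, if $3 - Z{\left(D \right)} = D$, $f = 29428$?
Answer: $- \frac{14386}{3611} \approx -3.9839$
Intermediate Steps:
$Z{\left(D \right)} = 3 - D$
$\frac{-15042 + f}{Z{\left(-56 \right)} - 3670} = \frac{-15042 + 29428}{\left(3 - -56\right) - 3670} = \frac{14386}{\left(3 + 56\right) - 3670} = \frac{14386}{59 - 3670} = \frac{14386}{-3611} = 14386 \left(- \frac{1}{3611}\right) = - \frac{14386}{3611}$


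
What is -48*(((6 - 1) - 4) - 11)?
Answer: 480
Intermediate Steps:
-48*(((6 - 1) - 4) - 11) = -48*((5 - 4) - 11) = -48*(1 - 11) = -48*(-10) = 480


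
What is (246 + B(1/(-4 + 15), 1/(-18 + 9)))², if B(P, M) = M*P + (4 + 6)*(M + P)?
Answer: 65788321/1089 ≈ 60412.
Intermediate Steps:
B(P, M) = 10*M + 10*P + M*P (B(P, M) = M*P + 10*(M + P) = M*P + (10*M + 10*P) = 10*M + 10*P + M*P)
(246 + B(1/(-4 + 15), 1/(-18 + 9)))² = (246 + (10/(-18 + 9) + 10/(-4 + 15) + 1/((-18 + 9)*(-4 + 15))))² = (246 + (10/(-9) + 10/11 + 1/(-9*11)))² = (246 + (10*(-⅑) + 10*(1/11) - ⅑*1/11))² = (246 + (-10/9 + 10/11 - 1/99))² = (246 - 7/33)² = (8111/33)² = 65788321/1089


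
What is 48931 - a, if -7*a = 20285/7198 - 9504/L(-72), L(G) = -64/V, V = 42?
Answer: 2510351577/50386 ≈ 49822.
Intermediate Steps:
L(G) = -32/21 (L(G) = -64/42 = -64*1/42 = -32/21)
a = -44914211/50386 (a = -(20285/7198 - 9504/(-32/21))/7 = -(20285*(1/7198) - 9504*(-21/32))/7 = -(20285/7198 + 6237)/7 = -⅐*44914211/7198 = -44914211/50386 ≈ -891.40)
48931 - a = 48931 - 1*(-44914211/50386) = 48931 + 44914211/50386 = 2510351577/50386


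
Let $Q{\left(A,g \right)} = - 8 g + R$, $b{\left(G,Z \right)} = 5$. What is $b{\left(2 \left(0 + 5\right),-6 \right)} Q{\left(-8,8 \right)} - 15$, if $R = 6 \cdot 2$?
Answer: $-275$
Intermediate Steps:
$R = 12$
$Q{\left(A,g \right)} = 12 - 8 g$ ($Q{\left(A,g \right)} = - 8 g + 12 = 12 - 8 g$)
$b{\left(2 \left(0 + 5\right),-6 \right)} Q{\left(-8,8 \right)} - 15 = 5 \left(12 - 64\right) - 15 = 5 \left(-52\right) - 15 = -260 - 15 = -275$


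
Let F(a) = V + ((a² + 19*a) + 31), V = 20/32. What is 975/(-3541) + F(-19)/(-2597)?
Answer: -21152473/73567816 ≈ -0.28752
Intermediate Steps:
V = 5/8 (V = 20*(1/32) = 5/8 ≈ 0.62500)
F(a) = 253/8 + a² + 19*a (F(a) = 5/8 + ((a² + 19*a) + 31) = 5/8 + (31 + a² + 19*a) = 253/8 + a² + 19*a)
975/(-3541) + F(-19)/(-2597) = 975/(-3541) + (253/8 + (-19)² + 19*(-19))/(-2597) = 975*(-1/3541) + (253/8 + 361 - 361)*(-1/2597) = -975/3541 + (253/8)*(-1/2597) = -975/3541 - 253/20776 = -21152473/73567816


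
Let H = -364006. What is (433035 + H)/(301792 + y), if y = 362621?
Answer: 69029/664413 ≈ 0.10389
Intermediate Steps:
(433035 + H)/(301792 + y) = (433035 - 364006)/(301792 + 362621) = 69029/664413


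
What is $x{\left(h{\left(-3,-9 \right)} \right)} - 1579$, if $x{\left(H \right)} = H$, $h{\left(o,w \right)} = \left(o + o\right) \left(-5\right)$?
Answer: $-1549$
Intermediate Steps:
$h{\left(o,w \right)} = - 10 o$ ($h{\left(o,w \right)} = 2 o \left(-5\right) = - 10 o$)
$x{\left(h{\left(-3,-9 \right)} \right)} - 1579 = \left(-10\right) \left(-3\right) - 1579 = 30 - 1579 = -1549$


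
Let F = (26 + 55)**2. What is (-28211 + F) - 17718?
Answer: -39368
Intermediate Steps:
F = 6561 (F = 81**2 = 6561)
(-28211 + F) - 17718 = (-28211 + 6561) - 17718 = -21650 - 17718 = -39368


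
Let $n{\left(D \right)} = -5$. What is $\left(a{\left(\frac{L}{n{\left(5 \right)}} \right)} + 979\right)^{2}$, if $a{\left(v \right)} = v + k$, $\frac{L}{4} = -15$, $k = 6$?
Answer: $994009$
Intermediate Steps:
$L = -60$ ($L = 4 \left(-15\right) = -60$)
$a{\left(v \right)} = 6 + v$ ($a{\left(v \right)} = v + 6 = 6 + v$)
$\left(a{\left(\frac{L}{n{\left(5 \right)}} \right)} + 979\right)^{2} = \left(\left(6 - \frac{60}{-5}\right) + 979\right)^{2} = \left(\left(6 - -12\right) + 979\right)^{2} = \left(\left(6 + 12\right) + 979\right)^{2} = \left(18 + 979\right)^{2} = 997^{2} = 994009$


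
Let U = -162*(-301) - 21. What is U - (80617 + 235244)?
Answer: -267120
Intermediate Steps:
U = 48741 (U = 48762 - 21 = 48741)
U - (80617 + 235244) = 48741 - (80617 + 235244) = 48741 - 1*315861 = 48741 - 315861 = -267120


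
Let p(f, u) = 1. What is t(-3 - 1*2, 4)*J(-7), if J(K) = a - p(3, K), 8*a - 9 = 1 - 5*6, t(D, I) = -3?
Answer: 21/2 ≈ 10.500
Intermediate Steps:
a = -5/2 (a = 9/8 + (1 - 5*6)/8 = 9/8 + (1 - 30)/8 = 9/8 + (⅛)*(-29) = 9/8 - 29/8 = -5/2 ≈ -2.5000)
J(K) = -7/2 (J(K) = -5/2 - 1*1 = -5/2 - 1 = -7/2)
t(-3 - 1*2, 4)*J(-7) = -3*(-7/2) = 21/2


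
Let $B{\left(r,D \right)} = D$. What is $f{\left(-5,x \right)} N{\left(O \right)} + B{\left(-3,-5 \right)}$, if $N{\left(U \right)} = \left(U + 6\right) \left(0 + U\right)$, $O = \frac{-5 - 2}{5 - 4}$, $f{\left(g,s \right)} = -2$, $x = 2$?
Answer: $-19$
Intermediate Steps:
$O = -7$ ($O = - \frac{7}{1} = \left(-7\right) 1 = -7$)
$N{\left(U \right)} = U \left(6 + U\right)$ ($N{\left(U \right)} = \left(6 + U\right) U = U \left(6 + U\right)$)
$f{\left(-5,x \right)} N{\left(O \right)} + B{\left(-3,-5 \right)} = - 2 \left(- 7 \left(6 - 7\right)\right) - 5 = - 2 \left(\left(-7\right) \left(-1\right)\right) - 5 = \left(-2\right) 7 - 5 = -14 - 5 = -19$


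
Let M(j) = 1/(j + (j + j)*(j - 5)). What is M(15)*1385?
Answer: 277/63 ≈ 4.3968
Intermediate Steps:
M(j) = 1/(j + 2*j*(-5 + j)) (M(j) = 1/(j + (2*j)*(-5 + j)) = 1/(j + 2*j*(-5 + j)))
M(15)*1385 = (1/(15*(-9 + 2*15)))*1385 = (1/(15*(-9 + 30)))*1385 = ((1/15)/21)*1385 = ((1/15)*(1/21))*1385 = (1/315)*1385 = 277/63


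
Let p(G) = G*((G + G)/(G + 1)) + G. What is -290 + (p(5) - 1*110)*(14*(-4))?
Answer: 15370/3 ≈ 5123.3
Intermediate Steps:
p(G) = G + 2*G²/(1 + G) (p(G) = G*((2*G)/(1 + G)) + G = G*(2*G/(1 + G)) + G = 2*G²/(1 + G) + G = G + 2*G²/(1 + G))
-290 + (p(5) - 1*110)*(14*(-4)) = -290 + (5*(1 + 3*5)/(1 + 5) - 1*110)*(14*(-4)) = -290 + (5*(1 + 15)/6 - 110)*(-56) = -290 + (5*(⅙)*16 - 110)*(-56) = -290 + (40/3 - 110)*(-56) = -290 - 290/3*(-56) = -290 + 16240/3 = 15370/3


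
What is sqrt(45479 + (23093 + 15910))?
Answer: sqrt(84482) ≈ 290.66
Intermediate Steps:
sqrt(45479 + (23093 + 15910)) = sqrt(45479 + 39003) = sqrt(84482)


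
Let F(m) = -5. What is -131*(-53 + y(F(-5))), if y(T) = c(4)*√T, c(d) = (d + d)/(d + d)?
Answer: 6943 - 131*I*√5 ≈ 6943.0 - 292.92*I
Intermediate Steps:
c(d) = 1 (c(d) = (2*d)/((2*d)) = (2*d)*(1/(2*d)) = 1)
y(T) = √T (y(T) = 1*√T = √T)
-131*(-53 + y(F(-5))) = -131*(-53 + √(-5)) = -131*(-53 + I*√5) = 6943 - 131*I*√5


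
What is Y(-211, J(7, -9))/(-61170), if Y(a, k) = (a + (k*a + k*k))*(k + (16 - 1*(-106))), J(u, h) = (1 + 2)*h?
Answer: -118085/12234 ≈ -9.6522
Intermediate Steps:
J(u, h) = 3*h
Y(a, k) = (122 + k)*(a + k² + a*k) (Y(a, k) = (a + (a*k + k²))*(k + (16 + 106)) = (a + (k² + a*k))*(k + 122) = (a + k² + a*k)*(122 + k) = (122 + k)*(a + k² + a*k))
Y(-211, J(7, -9))/(-61170) = ((3*(-9))³ + 122*(-211) + 122*(3*(-9))² - 211*(3*(-9))² + 123*(-211)*(3*(-9)))/(-61170) = ((-27)³ - 25742 + 122*(-27)² - 211*(-27)² + 123*(-211)*(-27))*(-1/61170) = (-19683 - 25742 + 122*729 - 211*729 + 700731)*(-1/61170) = (-19683 - 25742 + 88938 - 153819 + 700731)*(-1/61170) = 590425*(-1/61170) = -118085/12234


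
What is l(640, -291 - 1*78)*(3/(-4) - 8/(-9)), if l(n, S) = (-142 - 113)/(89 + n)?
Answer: -425/8748 ≈ -0.048583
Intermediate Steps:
l(n, S) = -255/(89 + n)
l(640, -291 - 1*78)*(3/(-4) - 8/(-9)) = (-255/(89 + 640))*(3/(-4) - 8/(-9)) = (-255/729)*(3*(-1/4) - 8*(-1/9)) = (-255*1/729)*(-3/4 + 8/9) = -85/243*5/36 = -425/8748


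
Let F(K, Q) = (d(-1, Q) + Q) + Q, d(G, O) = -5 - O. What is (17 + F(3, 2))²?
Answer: 196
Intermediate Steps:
F(K, Q) = -5 + Q (F(K, Q) = ((-5 - Q) + Q) + Q = -5 + Q)
(17 + F(3, 2))² = (17 + (-5 + 2))² = (17 - 3)² = 14² = 196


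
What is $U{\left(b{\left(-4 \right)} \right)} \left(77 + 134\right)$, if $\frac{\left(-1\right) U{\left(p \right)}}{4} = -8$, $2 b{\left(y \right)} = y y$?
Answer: $6752$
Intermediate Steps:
$b{\left(y \right)} = \frac{y^{2}}{2}$ ($b{\left(y \right)} = \frac{y y}{2} = \frac{y^{2}}{2}$)
$U{\left(p \right)} = 32$ ($U{\left(p \right)} = \left(-4\right) \left(-8\right) = 32$)
$U{\left(b{\left(-4 \right)} \right)} \left(77 + 134\right) = 32 \left(77 + 134\right) = 32 \cdot 211 = 6752$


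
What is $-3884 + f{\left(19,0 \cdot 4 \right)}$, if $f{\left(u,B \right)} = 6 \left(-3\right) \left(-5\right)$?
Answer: $-3794$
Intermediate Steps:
$f{\left(u,B \right)} = 90$ ($f{\left(u,B \right)} = \left(-18\right) \left(-5\right) = 90$)
$-3884 + f{\left(19,0 \cdot 4 \right)} = -3884 + 90 = -3794$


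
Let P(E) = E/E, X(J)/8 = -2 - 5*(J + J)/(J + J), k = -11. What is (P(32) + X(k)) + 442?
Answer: 387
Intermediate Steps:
X(J) = -56 (X(J) = 8*(-2 - 5*(J + J)/(J + J)) = 8*(-2 - 5*2*J/(2*J)) = 8*(-2 - 5*2*J*1/(2*J)) = 8*(-2 - 5*1) = 8*(-2 - 5) = 8*(-7) = -56)
P(E) = 1
(P(32) + X(k)) + 442 = (1 - 56) + 442 = -55 + 442 = 387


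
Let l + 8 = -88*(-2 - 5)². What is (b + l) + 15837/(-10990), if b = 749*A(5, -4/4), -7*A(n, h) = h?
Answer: -46316707/10990 ≈ -4214.4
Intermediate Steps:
A(n, h) = -h/7
b = 107 (b = 749*(-(-4)/(7*4)) = 749*(-⅐*(-1)) = 749*(⅐) = 107)
l = -4320 (l = -8 - 88*(-2 - 5)² = -8 - 88*(-7)² = -8 - 88*49 = -8 - 4312 = -4320)
(b + l) + 15837/(-10990) = (107 - 4320) + 15837/(-10990) = -4213 + 15837*(-1/10990) = -4213 - 15837/10990 = -46316707/10990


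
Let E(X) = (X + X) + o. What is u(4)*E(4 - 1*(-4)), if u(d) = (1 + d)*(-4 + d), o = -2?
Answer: 0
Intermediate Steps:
E(X) = -2 + 2*X (E(X) = (X + X) - 2 = 2*X - 2 = -2 + 2*X)
u(4)*E(4 - 1*(-4)) = (-4 + 4² - 3*4)*(-2 + 2*(4 - 1*(-4))) = (-4 + 16 - 12)*(-2 + 2*(4 + 4)) = 0*(-2 + 2*8) = 0*(-2 + 16) = 0*14 = 0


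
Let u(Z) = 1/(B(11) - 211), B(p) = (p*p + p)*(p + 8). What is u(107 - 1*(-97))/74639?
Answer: 1/171445783 ≈ 5.8327e-9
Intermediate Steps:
B(p) = (8 + p)*(p + p²) (B(p) = (p² + p)*(8 + p) = (p + p²)*(8 + p) = (8 + p)*(p + p²))
u(Z) = 1/2297 (u(Z) = 1/(11*(8 + 11² + 9*11) - 211) = 1/(11*(8 + 121 + 99) - 211) = 1/(11*228 - 211) = 1/(2508 - 211) = 1/2297)
u(107 - 1*(-97))/74639 = (1/2297)/74639 = (1/2297)*(1/74639) = 1/171445783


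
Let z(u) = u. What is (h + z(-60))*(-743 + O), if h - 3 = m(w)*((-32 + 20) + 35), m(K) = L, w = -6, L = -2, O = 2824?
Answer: -214343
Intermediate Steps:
m(K) = -2
h = -43 (h = 3 - 2*((-32 + 20) + 35) = 3 - 2*(-12 + 35) = 3 - 2*23 = 3 - 46 = -43)
(h + z(-60))*(-743 + O) = (-43 - 60)*(-743 + 2824) = -103*2081 = -214343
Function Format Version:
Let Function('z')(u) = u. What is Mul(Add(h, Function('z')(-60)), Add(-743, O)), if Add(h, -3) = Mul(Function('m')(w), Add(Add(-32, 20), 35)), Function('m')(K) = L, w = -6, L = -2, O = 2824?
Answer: -214343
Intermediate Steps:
Function('m')(K) = -2
h = -43 (h = Add(3, Mul(-2, Add(Add(-32, 20), 35))) = Add(3, Mul(-2, Add(-12, 35))) = Add(3, Mul(-2, 23)) = Add(3, -46) = -43)
Mul(Add(h, Function('z')(-60)), Add(-743, O)) = Mul(Add(-43, -60), Add(-743, 2824)) = Mul(-103, 2081) = -214343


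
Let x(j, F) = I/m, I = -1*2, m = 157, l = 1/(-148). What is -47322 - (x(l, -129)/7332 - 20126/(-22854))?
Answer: -7980514783913/168639666 ≈ -47323.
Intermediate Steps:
l = -1/148 ≈ -0.0067568
I = -2
x(j, F) = -2/157
-47322 - (x(l, -129)/7332 - 20126/(-22854)) = -47322 - (-2/157/7332 - 20126/(-22854)) = -47322 - (-2/157*1/7332 - 20126*(-1/22854)) = -47322 - (-1/575562 + 10063/11427) = -47322 - 1*148509461/168639666 = -47322 - 148509461/168639666 = -7980514783913/168639666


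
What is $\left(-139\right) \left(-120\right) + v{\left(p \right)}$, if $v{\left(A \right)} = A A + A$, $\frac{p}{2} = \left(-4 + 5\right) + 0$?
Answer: $16686$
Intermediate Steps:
$p = 2$ ($p = 2 \left(\left(-4 + 5\right) + 0\right) = 2 \left(1 + 0\right) = 2 \cdot 1 = 2$)
$v{\left(A \right)} = A + A^{2}$ ($v{\left(A \right)} = A^{2} + A = A + A^{2}$)
$\left(-139\right) \left(-120\right) + v{\left(p \right)} = \left(-139\right) \left(-120\right) + 2 \left(1 + 2\right) = 16680 + 2 \cdot 3 = 16680 + 6 = 16686$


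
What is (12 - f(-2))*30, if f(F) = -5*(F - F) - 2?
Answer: 420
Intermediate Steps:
f(F) = -2 (f(F) = -5*0 - 2 = 0 - 2 = -2)
(12 - f(-2))*30 = (12 - 1*(-2))*30 = (12 + 2)*30 = 14*30 = 420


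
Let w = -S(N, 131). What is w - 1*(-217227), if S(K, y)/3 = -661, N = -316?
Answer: 219210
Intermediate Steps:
S(K, y) = -1983 (S(K, y) = 3*(-661) = -1983)
w = 1983 (w = -1*(-1983) = 1983)
w - 1*(-217227) = 1983 - 1*(-217227) = 1983 + 217227 = 219210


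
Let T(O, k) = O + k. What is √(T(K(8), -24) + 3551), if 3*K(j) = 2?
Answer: √31749/3 ≈ 59.394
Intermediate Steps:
K(j) = ⅔ (K(j) = (⅓)*2 = ⅔)
√(T(K(8), -24) + 3551) = √((⅔ - 24) + 3551) = √(-70/3 + 3551) = √(10583/3) = √31749/3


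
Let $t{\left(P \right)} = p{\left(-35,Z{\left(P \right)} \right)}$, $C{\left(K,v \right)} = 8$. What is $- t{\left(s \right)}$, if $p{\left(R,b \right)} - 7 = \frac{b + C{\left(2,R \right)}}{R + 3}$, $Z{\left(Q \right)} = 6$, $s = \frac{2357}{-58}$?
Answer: $- \frac{105}{16} \approx -6.5625$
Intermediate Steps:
$s = - \frac{2357}{58}$ ($s = 2357 \left(- \frac{1}{58}\right) = - \frac{2357}{58} \approx -40.638$)
$p{\left(R,b \right)} = 7 + \frac{8 + b}{3 + R}$ ($p{\left(R,b \right)} = 7 + \frac{b + 8}{R + 3} = 7 + \frac{8 + b}{3 + R}$)
$t{\left(P \right)} = \frac{105}{16}$ ($t{\left(P \right)} = \frac{29 + 6 + 7 \left(-35\right)}{3 - 35} = \frac{29 + 6 - 245}{-32} = \left(- \frac{1}{32}\right) \left(-210\right) = \frac{105}{16}$)
$- t{\left(s \right)} = \left(-1\right) \frac{105}{16} = - \frac{105}{16}$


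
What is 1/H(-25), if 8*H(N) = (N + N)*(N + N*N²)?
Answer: 2/195625 ≈ 1.0224e-5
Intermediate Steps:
H(N) = N*(N + N³)/4 (H(N) = ((N + N)*(N + N*N²))/8 = ((2*N)*(N + N³))/8 = (2*N*(N + N³))/8 = N*(N + N³)/4)
1/H(-25) = 1/((¼)*(-25)²*(1 + (-25)²)) = 1/((¼)*625*(1 + 625)) = 1/((¼)*625*626) = 1/(195625/2) = 2/195625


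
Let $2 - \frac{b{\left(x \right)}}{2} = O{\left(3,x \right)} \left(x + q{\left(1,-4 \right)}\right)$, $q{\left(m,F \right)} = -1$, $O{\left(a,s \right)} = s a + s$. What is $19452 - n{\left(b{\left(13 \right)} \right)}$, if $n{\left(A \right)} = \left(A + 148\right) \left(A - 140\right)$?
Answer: $-1497412$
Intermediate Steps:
$O{\left(a,s \right)} = s + a s$ ($O{\left(a,s \right)} = a s + s = s + a s$)
$b{\left(x \right)} = 4 - 8 x \left(-1 + x\right)$ ($b{\left(x \right)} = 4 - 2 x \left(1 + 3\right) \left(x - 1\right) = 4 - 2 x 4 \left(-1 + x\right) = 4 - 2 \cdot 4 x \left(-1 + x\right) = 4 - 8 x \left(-1 + x\right)$)
$n{\left(A \right)} = \left(-140 + A\right) \left(148 + A\right)$ ($n{\left(A \right)} = \left(148 + A\right) \left(-140 + A\right) = \left(-140 + A\right) \left(148 + A\right)$)
$19452 - n{\left(b{\left(13 \right)} \right)} = 19452 - \left(-20720 + \left(4 - 8 \cdot 13^{2} + 8 \cdot 13\right)^{2} + 8 \left(4 - 8 \cdot 13^{2} + 8 \cdot 13\right)\right) = 19452 - \left(-20720 + \left(4 - 1352 + 104\right)^{2} + 8 \left(4 - 1352 + 104\right)\right) = 19452 - \left(-20720 + \left(-1244\right)^{2} + 8 \left(-1244\right)\right) = 19452 - \left(-20720 + 1547536 - 9952\right) = 19452 - 1516864 = -1497412$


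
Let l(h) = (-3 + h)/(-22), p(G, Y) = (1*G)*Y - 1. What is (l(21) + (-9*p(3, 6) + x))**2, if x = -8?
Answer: 3168400/121 ≈ 26185.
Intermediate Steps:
p(G, Y) = -1 + G*Y (p(G, Y) = G*Y - 1 = -1 + G*Y)
l(h) = 3/22 - h/22 (l(h) = (-3 + h)*(-1/22) = 3/22 - h/22)
(l(21) + (-9*p(3, 6) + x))**2 = ((3/22 - 1/22*21) + (-9*(-1 + 3*6) - 8))**2 = ((3/22 - 21/22) + (-9*(-1 + 18) - 8))**2 = (-9/11 + (-9*17 - 8))**2 = (-9/11 + (-153 - 8))**2 = (-9/11 - 161)**2 = (-1780/11)**2 = 3168400/121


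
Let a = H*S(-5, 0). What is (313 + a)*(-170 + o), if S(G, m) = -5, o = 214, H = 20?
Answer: 9372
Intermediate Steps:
a = -100 (a = 20*(-5) = -100)
(313 + a)*(-170 + o) = (313 - 100)*(-170 + 214) = 213*44 = 9372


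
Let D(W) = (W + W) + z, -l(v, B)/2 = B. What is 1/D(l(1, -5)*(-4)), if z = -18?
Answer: -1/98 ≈ -0.010204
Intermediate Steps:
l(v, B) = -2*B
D(W) = -18 + 2*W (D(W) = (W + W) - 18 = 2*W - 18 = -18 + 2*W)
1/D(l(1, -5)*(-4)) = 1/(-18 + 2*(-2*(-5)*(-4))) = 1/(-18 + 2*(10*(-4))) = 1/(-18 + 2*(-40)) = 1/(-18 - 80) = 1/(-98) = -1/98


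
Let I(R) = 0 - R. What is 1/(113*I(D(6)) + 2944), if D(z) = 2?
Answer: 1/2718 ≈ 0.00036792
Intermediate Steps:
I(R) = -R
1/(113*I(D(6)) + 2944) = 1/(113*(-1*2) + 2944) = 1/(113*(-2) + 2944) = 1/(-226 + 2944) = 1/2718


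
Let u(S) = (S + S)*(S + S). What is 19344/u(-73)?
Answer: 4836/5329 ≈ 0.90749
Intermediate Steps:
u(S) = 4*S**2 (u(S) = (2*S)*(2*S) = 4*S**2)
19344/u(-73) = 19344/((4*(-73)**2)) = 19344/((4*5329)) = 19344/21316 = 19344*(1/21316) = 4836/5329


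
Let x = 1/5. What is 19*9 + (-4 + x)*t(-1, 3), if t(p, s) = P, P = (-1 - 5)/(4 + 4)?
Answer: 3477/20 ≈ 173.85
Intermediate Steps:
P = -¾ (P = -6/8 = -6*⅛ = -¾ ≈ -0.75000)
t(p, s) = -¾
x = ⅕ ≈ 0.20000
19*9 + (-4 + x)*t(-1, 3) = 19*9 + (-4 + ⅕)*(-¾) = 171 - 19/5*(-¾) = 171 + 57/20 = 3477/20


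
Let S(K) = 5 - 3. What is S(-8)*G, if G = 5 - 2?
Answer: 6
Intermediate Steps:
G = 3
S(K) = 2
S(-8)*G = 2*3 = 6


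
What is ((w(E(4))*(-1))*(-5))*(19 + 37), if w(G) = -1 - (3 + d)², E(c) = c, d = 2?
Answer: -7280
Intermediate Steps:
w(G) = -26 (w(G) = -1 - (3 + 2)² = -1 - 1*5² = -1 - 1*25 = -1 - 25 = -26)
((w(E(4))*(-1))*(-5))*(19 + 37) = (-26*(-1)*(-5))*(19 + 37) = (26*(-5))*56 = -130*56 = -7280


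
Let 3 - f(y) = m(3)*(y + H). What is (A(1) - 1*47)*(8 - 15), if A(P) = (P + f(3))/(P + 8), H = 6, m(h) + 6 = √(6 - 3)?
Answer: 2555/9 + 7*√3 ≈ 296.01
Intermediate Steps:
m(h) = -6 + √3 (m(h) = -6 + √(6 - 3) = -6 + √3)
f(y) = 3 - (-6 + √3)*(6 + y) (f(y) = 3 - (-6 + √3)*(y + 6) = 3 - (-6 + √3)*(6 + y))
A(P) = (57 + P - 9*√3)/(8 + P) (A(P) = (P + (39 - 6*√3 + 3*(6 - √3)))/(P + 8) = (P + (39 - 6*√3 + (18 - 3*√3)))/(8 + P) = (P + (57 - 9*√3))/(8 + P) = (57 + P - 9*√3)/(8 + P))
(A(1) - 1*47)*(8 - 15) = ((57 + 1 - 9*√3)/(8 + 1) - 1*47)*(8 - 15) = ((58 - 9*√3)/9 - 47)*(-7) = ((58/9 - √3) - 47)*(-7) = (-365/9 - √3)*(-7) = 2555/9 + 7*√3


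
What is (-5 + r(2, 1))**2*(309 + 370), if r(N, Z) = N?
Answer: 6111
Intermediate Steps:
(-5 + r(2, 1))**2*(309 + 370) = (-5 + 2)**2*(309 + 370) = (-3)**2*679 = 9*679 = 6111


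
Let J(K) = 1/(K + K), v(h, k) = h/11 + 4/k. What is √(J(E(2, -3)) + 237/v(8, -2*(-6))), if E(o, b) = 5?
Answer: √1095430/70 ≈ 14.952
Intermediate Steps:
v(h, k) = 4/k + h/11 (v(h, k) = h*(1/11) + 4/k = h/11 + 4/k = 4/k + h/11)
J(K) = 1/(2*K)
√(J(E(2, -3)) + 237/v(8, -2*(-6))) = √((½)/5 + 237/(4/((-2*(-6))) + (1/11)*8)) = √((½)*(⅕) + 237/(4/12 + 8/11)) = √(⅒ + 237/(4*(1/12) + 8/11)) = √(⅒ + 237/(⅓ + 8/11)) = √(⅒ + 237/(35/33)) = √(⅒ + 237*(33/35)) = √(⅒ + 7821/35) = √(15649/70) = √1095430/70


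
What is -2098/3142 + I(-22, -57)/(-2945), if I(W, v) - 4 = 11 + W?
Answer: -3078308/4626595 ≈ -0.66535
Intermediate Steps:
I(W, v) = 15 + W (I(W, v) = 4 + (11 + W) = 15 + W)
-2098/3142 + I(-22, -57)/(-2945) = -2098/3142 + (15 - 22)/(-2945) = -2098*1/3142 - 7*(-1/2945) = -1049/1571 + 7/2945 = -3078308/4626595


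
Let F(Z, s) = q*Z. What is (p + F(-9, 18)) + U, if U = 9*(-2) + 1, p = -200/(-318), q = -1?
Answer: -1172/159 ≈ -7.3711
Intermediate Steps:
p = 100/159 (p = -200*(-1/318) = 100/159 ≈ 0.62893)
U = -17 (U = -18 + 1 = -17)
F(Z, s) = -Z
(p + F(-9, 18)) + U = (100/159 - 1*(-9)) - 17 = (100/159 + 9) - 17 = 1531/159 - 17 = -1172/159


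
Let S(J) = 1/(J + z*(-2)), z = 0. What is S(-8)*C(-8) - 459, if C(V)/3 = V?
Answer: -456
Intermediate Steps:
C(V) = 3*V
S(J) = 1/J (S(J) = 1/(J + 0*(-2)) = 1/(J + 0) = 1/J)
S(-8)*C(-8) - 459 = (3*(-8))/(-8) - 459 = -⅛*(-24) - 459 = 3 - 459 = -456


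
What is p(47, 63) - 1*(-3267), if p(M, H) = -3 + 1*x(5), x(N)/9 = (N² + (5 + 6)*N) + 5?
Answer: 4029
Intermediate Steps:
x(N) = 45 + 9*N² + 99*N (x(N) = 9*((N² + (5 + 6)*N) + 5) = 9*((N² + 11*N) + 5) = 9*(5 + N² + 11*N) = 45 + 9*N² + 99*N)
p(M, H) = 762 (p(M, H) = -3 + 1*(45 + 9*5² + 99*5) = -3 + 1*(45 + 9*25 + 495) = -3 + 1*(45 + 225 + 495) = -3 + 1*765 = -3 + 765 = 762)
p(47, 63) - 1*(-3267) = 762 - 1*(-3267) = 762 + 3267 = 4029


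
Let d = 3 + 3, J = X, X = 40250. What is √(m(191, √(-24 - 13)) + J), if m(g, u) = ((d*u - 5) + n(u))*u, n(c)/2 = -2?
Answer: √(40028 - 9*I*√37) ≈ 200.07 - 0.137*I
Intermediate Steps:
n(c) = -4 (n(c) = 2*(-2) = -4)
J = 40250
d = 6
m(g, u) = u*(-9 + 6*u) (m(g, u) = ((6*u - 5) - 4)*u = ((-5 + 6*u) - 4)*u = (-9 + 6*u)*u = u*(-9 + 6*u))
√(m(191, √(-24 - 13)) + J) = √(3*√(-24 - 13)*(-3 + 2*√(-24 - 13)) + 40250) = √(3*√(-37)*(-3 + 2*√(-37)) + 40250) = √(3*(I*√37)*(-3 + 2*(I*√37)) + 40250) = √(3*(I*√37)*(-3 + 2*I*√37) + 40250) = √(3*I*√37*(-3 + 2*I*√37) + 40250) = √(40250 + 3*I*√37*(-3 + 2*I*√37))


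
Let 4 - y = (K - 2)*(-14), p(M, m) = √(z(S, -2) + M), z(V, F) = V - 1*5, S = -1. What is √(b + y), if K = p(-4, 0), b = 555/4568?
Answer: √(-124565934 + 73033184*I*√10)/2284 ≈ 3.6347 + 6.0901*I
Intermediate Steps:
z(V, F) = -5 + V (z(V, F) = V - 5 = -5 + V)
p(M, m) = √(-6 + M) (p(M, m) = √((-5 - 1) + M) = √(-6 + M))
b = 555/4568 (b = 555*(1/4568) = 555/4568 ≈ 0.12150)
K = I*√10 (K = √(-6 - 4) = √(-10) = I*√10 ≈ 3.1623*I)
y = -24 + 14*I*√10 (y = 4 - (I*√10 - 2)*(-14) = 4 - (-2 + I*√10)*(-14) = 4 - (28 - 14*I*√10) = 4 + (-28 + 14*I*√10) = -24 + 14*I*√10 ≈ -24.0 + 44.272*I)
√(b + y) = √(555/4568 + (-24 + 14*I*√10)) = √(-109077/4568 + 14*I*√10)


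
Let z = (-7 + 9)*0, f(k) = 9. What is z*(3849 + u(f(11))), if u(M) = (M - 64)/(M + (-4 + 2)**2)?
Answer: 0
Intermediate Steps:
u(M) = (-64 + M)/(4 + M) (u(M) = (-64 + M)/(M + (-2)**2) = (-64 + M)/(M + 4) = (-64 + M)/(4 + M))
z = 0 (z = 2*0 = 0)
z*(3849 + u(f(11))) = 0*(3849 + (-64 + 9)/(4 + 9)) = 0*(3849 - 55/13) = 0*(49982/13) = 0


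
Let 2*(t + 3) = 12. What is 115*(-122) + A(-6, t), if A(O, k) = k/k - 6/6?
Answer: -14030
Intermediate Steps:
t = 3 (t = -3 + (1/2)*12 = -3 + 6 = 3)
A(O, k) = 0 (A(O, k) = 1 - 6*1/6 = 1 - 1 = 0)
115*(-122) + A(-6, t) = 115*(-122) + 0 = -14030 + 0 = -14030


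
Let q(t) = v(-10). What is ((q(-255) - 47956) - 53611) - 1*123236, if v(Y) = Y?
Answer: -224813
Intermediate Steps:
q(t) = -10
((q(-255) - 47956) - 53611) - 1*123236 = ((-10 - 47956) - 53611) - 1*123236 = (-47966 - 53611) - 123236 = -101577 - 123236 = -224813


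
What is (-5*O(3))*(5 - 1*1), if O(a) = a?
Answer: -60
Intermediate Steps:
(-5*O(3))*(5 - 1*1) = (-5*3)*(5 - 1*1) = -15*(5 - 1) = -15*4 = -60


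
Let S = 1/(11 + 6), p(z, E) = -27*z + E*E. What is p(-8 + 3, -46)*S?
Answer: 2251/17 ≈ 132.41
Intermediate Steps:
p(z, E) = E**2 - 27*z (p(z, E) = -27*z + E**2 = E**2 - 27*z)
S = 1/17 ≈ 0.058824
p(-8 + 3, -46)*S = ((-46)**2 - 27*(-8 + 3))*(1/17) = (2116 - 27*(-5))*(1/17) = (2116 + 135)*(1/17) = 2251*(1/17) = 2251/17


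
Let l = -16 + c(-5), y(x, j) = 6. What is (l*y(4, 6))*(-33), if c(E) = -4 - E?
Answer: 2970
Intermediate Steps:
l = -15 (l = -16 + (-4 - 1*(-5)) = -16 + (-4 + 5) = -16 + 1 = -15)
(l*y(4, 6))*(-33) = -15*6*(-33) = -90*(-33) = 2970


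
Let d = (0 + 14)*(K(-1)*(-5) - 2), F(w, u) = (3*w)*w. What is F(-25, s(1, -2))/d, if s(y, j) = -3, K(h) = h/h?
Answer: -1875/98 ≈ -19.133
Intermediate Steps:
K(h) = 1
F(w, u) = 3*w**2
d = -98 (d = (0 + 14)*(1*(-5) - 2) = 14*(-5 - 2) = 14*(-7) = -98)
F(-25, s(1, -2))/d = (3*(-25)**2)/(-98) = (3*625)*(-1/98) = 1875*(-1/98) = -1875/98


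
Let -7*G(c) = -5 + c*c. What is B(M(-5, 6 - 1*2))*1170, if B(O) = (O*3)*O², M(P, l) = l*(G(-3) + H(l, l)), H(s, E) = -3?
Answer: -3510000000/343 ≈ -1.0233e+7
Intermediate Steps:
G(c) = 5/7 - c²/7 (G(c) = -(-5 + c*c)/7 = -(-5 + c²)/7 = 5/7 - c²/7)
M(P, l) = -25*l/7 (M(P, l) = l*((5/7 - ⅐*(-3)²) - 3) = l*((5/7 - ⅐*9) - 3) = l*((5/7 - 9/7) - 3) = l*(-4/7 - 3) = l*(-25/7) = -25*l/7)
B(O) = 3*O³ (B(O) = (3*O)*O² = 3*O³)
B(M(-5, 6 - 1*2))*1170 = (3*(-25*(6 - 1*2)/7)³)*1170 = (3*(-25*(6 - 2)/7)³)*1170 = (3*(-25/7*4)³)*1170 = (3*(-100/7)³)*1170 = (3*(-1000000/343))*1170 = -3000000/343*1170 = -3510000000/343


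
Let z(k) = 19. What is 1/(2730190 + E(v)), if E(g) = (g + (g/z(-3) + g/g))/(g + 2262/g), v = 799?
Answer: 12172597/33233515386631 ≈ 3.6627e-7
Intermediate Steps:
E(g) = (1 + 20*g/19)/(g + 2262/g) (E(g) = (g + (g/19 + g/g))/(g + 2262/g) = (g + (g*(1/19) + 1))/(g + 2262/g) = (g + (g/19 + 1))/(g + 2262/g) = (g + (1 + g/19))/(g + 2262/g) = (1 + 20*g/19)/(g + 2262/g))
1/(2730190 + E(v)) = 1/(2730190 + (1/19)*799*(19 + 20*799)/(2262 + 799**2)) = 1/(2730190 + (1/19)*799*(19 + 15980)/(2262 + 638401)) = 1/(2730190 + (1/19)*799*15999/640663) = 1/(2730190 + (1/19)*799*(1/640663)*15999) = 1/(2730190 + 12783201/12172597) = 1/(33233515386631/12172597) = 12172597/33233515386631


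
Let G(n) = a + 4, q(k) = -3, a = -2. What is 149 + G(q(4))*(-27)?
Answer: 95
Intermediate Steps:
G(n) = 2 (G(n) = -2 + 4 = 2)
149 + G(q(4))*(-27) = 149 + 2*(-27) = 149 - 54 = 95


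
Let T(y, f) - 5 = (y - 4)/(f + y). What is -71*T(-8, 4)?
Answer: -568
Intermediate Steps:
T(y, f) = 5 + (-4 + y)/(f + y) (T(y, f) = 5 + (y - 4)/(f + y) = 5 + (-4 + y)/(f + y))
-71*T(-8, 4) = -71*(-4 + 5*4 + 6*(-8))/(4 - 8) = -71*(-4 + 20 - 48)/(-4) = -(-71)*(-32)/4 = -71*8 = -568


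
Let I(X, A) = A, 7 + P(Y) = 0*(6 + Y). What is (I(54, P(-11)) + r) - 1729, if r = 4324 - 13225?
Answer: -10637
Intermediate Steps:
r = -8901
P(Y) = -7 (P(Y) = -7 + 0*(6 + Y) = -7 + 0 = -7)
(I(54, P(-11)) + r) - 1729 = (-7 - 8901) - 1729 = -8908 - 1729 = -10637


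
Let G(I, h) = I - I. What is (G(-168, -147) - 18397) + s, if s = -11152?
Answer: -29549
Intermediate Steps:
G(I, h) = 0
(G(-168, -147) - 18397) + s = (0 - 18397) - 11152 = -18397 - 11152 = -29549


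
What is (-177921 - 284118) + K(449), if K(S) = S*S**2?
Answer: 90056810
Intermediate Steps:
K(S) = S**3
(-177921 - 284118) + K(449) = (-177921 - 284118) + 449**3 = -462039 + 90518849 = 90056810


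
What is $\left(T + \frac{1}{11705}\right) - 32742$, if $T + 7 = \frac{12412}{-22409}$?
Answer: $- \frac{8590121011456}{262297345} \approx -32750.0$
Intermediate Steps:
$T = - \frac{169275}{22409}$ ($T = -7 + \frac{12412}{-22409} = -7 + 12412 \left(- \frac{1}{22409}\right) = -7 - \frac{12412}{22409} = - \frac{169275}{22409} \approx -7.5539$)
$\left(T + \frac{1}{11705}\right) - 32742 = \left(- \frac{169275}{22409} + \frac{1}{11705}\right) - 32742 = - \frac{1981341466}{262297345} - 32742 = - \frac{8590121011456}{262297345}$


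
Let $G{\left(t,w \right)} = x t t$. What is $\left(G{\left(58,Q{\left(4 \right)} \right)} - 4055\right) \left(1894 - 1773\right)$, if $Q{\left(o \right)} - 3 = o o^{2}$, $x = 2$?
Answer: $323433$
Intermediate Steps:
$Q{\left(o \right)} = 3 + o^{3}$ ($Q{\left(o \right)} = 3 + o o^{2} = 3 + o^{3}$)
$G{\left(t,w \right)} = 2 t^{2}$ ($G{\left(t,w \right)} = 2 t t = 2 t^{2}$)
$\left(G{\left(58,Q{\left(4 \right)} \right)} - 4055\right) \left(1894 - 1773\right) = \left(2 \cdot 58^{2} - 4055\right) \left(1894 - 1773\right) = \left(2 \cdot 3364 - 4055\right) 121 = \left(6728 - 4055\right) 121 = 2673 \cdot 121 = 323433$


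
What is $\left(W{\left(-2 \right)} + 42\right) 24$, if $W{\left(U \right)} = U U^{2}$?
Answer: $816$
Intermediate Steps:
$W{\left(U \right)} = U^{3}$
$\left(W{\left(-2 \right)} + 42\right) 24 = \left(\left(-2\right)^{3} + 42\right) 24 = \left(-8 + 42\right) 24 = 34 \cdot 24 = 816$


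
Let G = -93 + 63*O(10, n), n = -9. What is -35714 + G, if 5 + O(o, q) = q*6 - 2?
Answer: -39650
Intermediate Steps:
O(o, q) = -7 + 6*q (O(o, q) = -5 + (q*6 - 2) = -5 + (6*q - 2) = -5 + (-2 + 6*q) = -7 + 6*q)
G = -3936 (G = -93 + 63*(-7 + 6*(-9)) = -93 + 63*(-7 - 54) = -93 + 63*(-61) = -93 - 3843 = -3936)
-35714 + G = -35714 - 3936 = -39650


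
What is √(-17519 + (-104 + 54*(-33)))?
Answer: I*√19405 ≈ 139.3*I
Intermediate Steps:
√(-17519 + (-104 + 54*(-33))) = √(-17519 + (-104 - 1782)) = √(-17519 - 1886) = √(-19405) = I*√19405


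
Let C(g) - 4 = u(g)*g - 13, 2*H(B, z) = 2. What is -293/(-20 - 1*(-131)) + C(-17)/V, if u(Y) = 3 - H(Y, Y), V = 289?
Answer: -89450/32079 ≈ -2.7884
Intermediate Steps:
H(B, z) = 1 (H(B, z) = (½)*2 = 1)
u(Y) = 2 (u(Y) = 3 - 1*1 = 3 - 1 = 2)
C(g) = -9 + 2*g (C(g) = 4 + (2*g - 13) = 4 + (-13 + 2*g) = -9 + 2*g)
-293/(-20 - 1*(-131)) + C(-17)/V = -293/(-20 - 1*(-131)) + (-9 + 2*(-17))/289 = -293/(-20 + 131) + (-9 - 34)*(1/289) = -293/111 - 43*1/289 = -293*1/111 - 43/289 = -293/111 - 43/289 = -89450/32079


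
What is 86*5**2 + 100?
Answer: 2250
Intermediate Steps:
86*5**2 + 100 = 86*25 + 100 = 2150 + 100 = 2250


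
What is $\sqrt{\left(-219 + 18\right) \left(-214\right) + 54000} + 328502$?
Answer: $328502 + \sqrt{97014} \approx 3.2881 \cdot 10^{5}$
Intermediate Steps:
$\sqrt{\left(-219 + 18\right) \left(-214\right) + 54000} + 328502 = \sqrt{\left(-201\right) \left(-214\right) + 54000} + 328502 = \sqrt{43014 + 54000} + 328502 = \sqrt{97014} + 328502 = 328502 + \sqrt{97014}$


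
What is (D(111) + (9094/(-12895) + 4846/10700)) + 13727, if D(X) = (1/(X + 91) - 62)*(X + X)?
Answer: -50381926863/1393562650 ≈ -36.153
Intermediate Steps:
D(X) = 2*X*(-62 + 1/(91 + X)) (D(X) = (1/(91 + X) - 62)*(2*X) = (-62 + 1/(91 + X))*(2*X) = 2*X*(-62 + 1/(91 + X)))
(D(111) + (9094/(-12895) + 4846/10700)) + 13727 = (-2*111*(5641 + 62*111)/(91 + 111) + (9094/(-12895) + 4846/10700)) + 13727 = (-2*111*(5641 + 6882)/202 + (9094*(-1/12895) + 4846*(1/10700))) + 13727 = (-2*111*1/202*12523 + (-9094/12895 + 2423/5350)) + 13727 = (-1390053/101 - 3481663/13797650) + 13727 = -19179816423413/1393562650 + 13727 = -50381926863/1393562650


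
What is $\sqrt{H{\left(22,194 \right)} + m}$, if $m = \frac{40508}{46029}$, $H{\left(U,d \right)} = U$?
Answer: $\frac{\sqrt{48475257234}}{46029} \approx 4.7833$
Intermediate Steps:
$m = \frac{40508}{46029}$ ($m = 40508 \cdot \frac{1}{46029} = \frac{40508}{46029} \approx 0.88005$)
$\sqrt{H{\left(22,194 \right)} + m} = \sqrt{22 + \frac{40508}{46029}} = \sqrt{\frac{1053146}{46029}} = \frac{\sqrt{48475257234}}{46029}$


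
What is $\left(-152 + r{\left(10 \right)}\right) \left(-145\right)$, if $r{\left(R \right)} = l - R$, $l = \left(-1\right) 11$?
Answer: $25085$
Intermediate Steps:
$l = -11$
$r{\left(R \right)} = -11 - R$
$\left(-152 + r{\left(10 \right)}\right) \left(-145\right) = \left(-152 - 21\right) \left(-145\right) = \left(-173\right) \left(-145\right) = 25085$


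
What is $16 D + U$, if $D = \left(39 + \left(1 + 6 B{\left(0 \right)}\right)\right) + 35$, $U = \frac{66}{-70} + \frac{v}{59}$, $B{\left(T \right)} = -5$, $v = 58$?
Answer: $\frac{1486883}{2065} \approx 720.04$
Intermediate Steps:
$U = \frac{83}{2065}$ ($U = \frac{66}{-70} + \frac{58}{59} = 66 \left(- \frac{1}{70}\right) + 58 \cdot \frac{1}{59} = - \frac{33}{35} + \frac{58}{59} = \frac{83}{2065} \approx 0.040194$)
$D = 45$ ($D = \left(39 + \left(1 + 6 \left(-5\right)\right)\right) + 35 = \left(39 + \left(1 - 30\right)\right) + 35 = \left(39 - 29\right) + 35 = 10 + 35 = 45$)
$16 D + U = 16 \cdot 45 + \frac{83}{2065} = 720 + \frac{83}{2065} = \frac{1486883}{2065}$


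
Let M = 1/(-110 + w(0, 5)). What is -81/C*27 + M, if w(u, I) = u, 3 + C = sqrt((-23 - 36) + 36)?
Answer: 360839/1760 + 2187*I*sqrt(23)/32 ≈ 205.02 + 327.77*I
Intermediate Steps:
C = -3 + I*sqrt(23) (C = -3 + sqrt((-23 - 36) + 36) = -3 + sqrt(-59 + 36) = -3 + sqrt(-23) = -3 + I*sqrt(23) ≈ -3.0 + 4.7958*I)
M = -1/110 (M = 1/(-110 + 0) = 1/(-110) = -1/110 ≈ -0.0090909)
-81/C*27 + M = -81/(-3 + I*sqrt(23))*27 - 1/110 = -2187/(-3 + I*sqrt(23)) - 1/110 = -1/110 - 2187/(-3 + I*sqrt(23))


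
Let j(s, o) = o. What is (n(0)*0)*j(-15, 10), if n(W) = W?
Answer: 0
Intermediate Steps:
(n(0)*0)*j(-15, 10) = (0*0)*10 = 0*10 = 0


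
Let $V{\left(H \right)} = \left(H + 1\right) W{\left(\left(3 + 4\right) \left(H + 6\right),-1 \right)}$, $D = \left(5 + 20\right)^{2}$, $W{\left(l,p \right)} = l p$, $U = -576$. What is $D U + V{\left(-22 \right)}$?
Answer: $-362352$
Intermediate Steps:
$D = 625$ ($D = 25^{2} = 625$)
$V{\left(H \right)} = \left(1 + H\right) \left(-42 - 7 H\right)$ ($V{\left(H \right)} = \left(H + 1\right) \left(3 + 4\right) \left(H + 6\right) \left(-1\right) = \left(1 + H\right) 7 \left(6 + H\right) \left(-1\right) = \left(1 + H\right) \left(42 + 7 H\right) \left(-1\right) = \left(1 + H\right) \left(-42 - 7 H\right)$)
$D U + V{\left(-22 \right)} = 625 \left(-576\right) + 7 \left(1 - 22\right) \left(-6 - -22\right) = -360000 + 7 \left(-21\right) \left(-6 + 22\right) = -360000 + 7 \left(-21\right) 16 = -360000 - 2352 = -362352$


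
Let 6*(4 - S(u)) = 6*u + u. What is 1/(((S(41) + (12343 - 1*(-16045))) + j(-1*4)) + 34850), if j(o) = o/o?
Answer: 6/379171 ≈ 1.5824e-5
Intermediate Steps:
S(u) = 4 - 7*u/6 (S(u) = 4 - (6*u + u)/6 = 4 - 7*u/6)
j(o) = 1
1/(((S(41) + (12343 - 1*(-16045))) + j(-1*4)) + 34850) = 1/((((4 - 7/6*41) + (12343 - 1*(-16045))) + 1) + 34850) = 1/((((4 - 287/6) + (12343 + 16045)) + 1) + 34850) = 1/(((-263/6 + 28388) + 1) + 34850) = 1/((170065/6 + 1) + 34850) = 1/(170071/6 + 34850) = 1/(379171/6) = 6/379171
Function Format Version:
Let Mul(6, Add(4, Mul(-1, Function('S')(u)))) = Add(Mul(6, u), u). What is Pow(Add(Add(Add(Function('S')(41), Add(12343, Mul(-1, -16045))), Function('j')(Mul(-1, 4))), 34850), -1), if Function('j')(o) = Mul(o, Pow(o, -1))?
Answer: Rational(6, 379171) ≈ 1.5824e-5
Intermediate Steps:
Function('S')(u) = Add(4, Mul(Rational(-7, 6), u)) (Function('S')(u) = Add(4, Mul(Rational(-1, 6), Add(Mul(6, u), u))) = Add(4, Mul(Rational(-1, 6), Mul(7, u))) = Add(4, Mul(Rational(-7, 6), u)))
Function('j')(o) = 1
Pow(Add(Add(Add(Function('S')(41), Add(12343, Mul(-1, -16045))), Function('j')(Mul(-1, 4))), 34850), -1) = Pow(Add(Add(Add(Add(4, Mul(Rational(-7, 6), 41)), Add(12343, Mul(-1, -16045))), 1), 34850), -1) = Pow(Add(Add(Add(Add(4, Rational(-287, 6)), Add(12343, 16045)), 1), 34850), -1) = Pow(Add(Add(Add(Rational(-263, 6), 28388), 1), 34850), -1) = Pow(Add(Add(Rational(170065, 6), 1), 34850), -1) = Pow(Add(Rational(170071, 6), 34850), -1) = Pow(Rational(379171, 6), -1) = Rational(6, 379171)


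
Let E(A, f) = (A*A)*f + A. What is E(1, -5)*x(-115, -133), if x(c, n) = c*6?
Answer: 2760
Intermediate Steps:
E(A, f) = A + f*A² (E(A, f) = A²*f + A = f*A² + A = A + f*A²)
x(c, n) = 6*c
E(1, -5)*x(-115, -133) = (1*(1 + 1*(-5)))*(6*(-115)) = (1*(1 - 5))*(-690) = (1*(-4))*(-690) = -4*(-690) = 2760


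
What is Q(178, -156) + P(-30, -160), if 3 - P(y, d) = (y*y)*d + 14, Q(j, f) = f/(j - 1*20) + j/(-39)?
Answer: 443613005/3081 ≈ 1.4398e+5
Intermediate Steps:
Q(j, f) = -j/39 + f/(-20 + j) (Q(j, f) = f/(j - 20) + j*(-1/39) = f/(-20 + j) - j/39 = -j/39 + f/(-20 + j))
P(y, d) = -11 - d*y² (P(y, d) = 3 - ((y*y)*d + 14) = 3 - (y²*d + 14) = 3 - (d*y² + 14) = 3 - (14 + d*y²) = 3 + (-14 - d*y²) = -11 - d*y²)
Q(178, -156) + P(-30, -160) = (-1*178² + 20*178 + 39*(-156))/(39*(-20 + 178)) + (-11 - 1*(-160)*(-30)²) = (1/39)*(-1*31684 + 3560 - 6084)/158 + (-11 - 1*(-160)*900) = (1/39)*(1/158)*(-31684 + 3560 - 6084) + (-11 + 144000) = (1/39)*(1/158)*(-34208) + 143989 = -17104/3081 + 143989 = 443613005/3081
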